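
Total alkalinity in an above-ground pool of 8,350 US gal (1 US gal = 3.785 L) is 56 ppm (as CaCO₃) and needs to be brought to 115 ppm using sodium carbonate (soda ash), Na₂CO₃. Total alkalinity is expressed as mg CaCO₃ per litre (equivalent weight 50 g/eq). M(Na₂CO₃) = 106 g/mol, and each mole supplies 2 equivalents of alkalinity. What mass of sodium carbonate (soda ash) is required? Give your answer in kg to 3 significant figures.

1.98 kg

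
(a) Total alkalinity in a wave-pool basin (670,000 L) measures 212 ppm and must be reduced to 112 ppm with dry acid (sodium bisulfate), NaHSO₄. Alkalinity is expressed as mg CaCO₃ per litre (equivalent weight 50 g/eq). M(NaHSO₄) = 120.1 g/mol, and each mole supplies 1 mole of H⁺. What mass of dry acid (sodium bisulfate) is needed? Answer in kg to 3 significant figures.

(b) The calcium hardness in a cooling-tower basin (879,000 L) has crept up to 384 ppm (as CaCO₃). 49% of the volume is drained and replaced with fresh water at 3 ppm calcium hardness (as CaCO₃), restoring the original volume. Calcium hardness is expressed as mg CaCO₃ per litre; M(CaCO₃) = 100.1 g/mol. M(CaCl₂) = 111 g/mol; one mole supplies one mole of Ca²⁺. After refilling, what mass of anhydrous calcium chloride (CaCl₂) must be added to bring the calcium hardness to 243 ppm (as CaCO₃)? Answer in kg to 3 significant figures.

(a) Alkalinity to neutralize: (212 − 112) = 100 mg/L as CaCO₃ × 670,000 L = 67,000 g as CaCO₃.
(a) Equivalents of H⁺ required: 67,000 ÷ 50 g/eq = 1340 eq = 1340 mol NaHSO₄.
(a) Mass of NaHSO₄: 1340 × 120.1 = 160,900 g.

(b) After draining 49% and refilling: 384 × 0.51 + 3 × 0.49 = 197.31 ppm.
(b) Deficit to target: 243 − 197.31 = 45.69 mg/L.
(b) As CaCO₃: 45.69 mg/L × 879,000 L = 40,160 g; ÷ 100.1 = 401.2 mol Ca²⁺.
(b) Mass: 401.2 × 111 = 44,530 g.

(a) 161 kg; (b) 44.5 kg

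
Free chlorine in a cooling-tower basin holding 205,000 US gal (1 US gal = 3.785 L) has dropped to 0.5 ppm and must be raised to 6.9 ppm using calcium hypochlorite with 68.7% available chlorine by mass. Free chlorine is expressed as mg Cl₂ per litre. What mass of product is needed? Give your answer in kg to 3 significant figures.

Volume: 205,000 US gal × 3.785 L/gal = 775,925 L.
Chlorine deficit: 6.9 − 0.5 = 6.4 ppm = 6.4 mg/L as Cl₂.
Cl₂ equivalent needed: 6.4 mg/L × 775,925 L = 4,966,000 mg = 4966 g.
Product at 68.7% available chlorine: 4966 / 0.687 = 7228 g.

7.23 kg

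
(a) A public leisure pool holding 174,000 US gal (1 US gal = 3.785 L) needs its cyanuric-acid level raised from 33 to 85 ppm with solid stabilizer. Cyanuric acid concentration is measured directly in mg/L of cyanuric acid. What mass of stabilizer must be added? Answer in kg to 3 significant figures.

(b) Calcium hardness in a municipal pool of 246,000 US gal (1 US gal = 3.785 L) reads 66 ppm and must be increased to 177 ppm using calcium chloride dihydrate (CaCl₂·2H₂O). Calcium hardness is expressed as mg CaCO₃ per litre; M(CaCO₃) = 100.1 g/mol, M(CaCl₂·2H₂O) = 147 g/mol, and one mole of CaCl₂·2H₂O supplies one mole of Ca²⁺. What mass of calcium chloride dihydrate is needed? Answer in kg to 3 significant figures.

(a) Volume: 174,000 US gal × 3.785 L/gal = 658,590 L.
(a) CYA to add: (85 − 33) = 52 mg/L × 658,590 L = 34,250 g cyanuric acid.

(b) Volume: 246,000 US gal × 3.785 L/gal = 931,110 L.
(b) Hardness to add: (177 − 66) = 111 mg/L as CaCO₃ × 931,110 L = 103,400 g as CaCO₃.
(b) Moles of Ca²⁺ (1 mol Ca²⁺ ≡ 1 mol CaCO₃): 103,400 / 100.1 g/mol = 1032 mol.
(b) Mass of CaCl₂·2H₂O: 1032 × 147 = 151,800 g.

(a) 34.2 kg; (b) 152 kg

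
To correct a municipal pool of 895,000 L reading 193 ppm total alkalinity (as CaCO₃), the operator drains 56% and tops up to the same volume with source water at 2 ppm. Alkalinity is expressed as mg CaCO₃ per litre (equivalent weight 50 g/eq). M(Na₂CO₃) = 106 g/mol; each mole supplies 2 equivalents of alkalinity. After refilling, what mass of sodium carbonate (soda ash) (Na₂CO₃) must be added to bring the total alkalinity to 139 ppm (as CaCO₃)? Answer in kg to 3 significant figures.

50.2 kg

After draining 56% and refilling: 193 × 0.44 + 2 × 0.56 = 86.04 ppm.
Deficit to target: 139 − 86.04 = 52.96 mg/L.
As CaCO₃: 52.96 mg/L × 895,000 L = 47,400 g; ÷ 50 g/eq ÷ 2 = 474 mol Na₂CO₃.
Mass: 474 × 106 = 50,240 g.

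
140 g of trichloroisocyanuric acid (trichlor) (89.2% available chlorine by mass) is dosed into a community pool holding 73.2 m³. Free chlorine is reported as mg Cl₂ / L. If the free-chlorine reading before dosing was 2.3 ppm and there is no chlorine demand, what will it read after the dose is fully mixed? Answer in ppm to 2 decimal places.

Volume: 73.2 m³ = 73,200 L.
Available chlorine delivered: 140 g × 0.892 = 124.9 g as Cl₂.
Concentration rise: 124.9 g / 73,200 L = 1.706 mg/L = 1.71 ppm.
Final FC: 2.3 + 1.71 = 4.01 ppm.

4.01 ppm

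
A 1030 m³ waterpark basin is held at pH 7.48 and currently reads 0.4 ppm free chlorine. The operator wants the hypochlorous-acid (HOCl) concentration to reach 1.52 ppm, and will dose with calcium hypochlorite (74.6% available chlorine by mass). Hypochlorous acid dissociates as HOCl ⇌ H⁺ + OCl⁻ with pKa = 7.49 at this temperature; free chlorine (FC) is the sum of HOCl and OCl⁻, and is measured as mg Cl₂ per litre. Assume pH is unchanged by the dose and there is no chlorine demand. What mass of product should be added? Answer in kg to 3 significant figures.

Volume: 1030 m³ = 1,030,000 L.
[OCl⁻]/[HOCl] = 10^(pH − pKa) = 10^(7.48 − 7.49) = 0.9772; fraction as HOCl = 1/(1 + 0.9772) = 0.5058.
Free chlorine required for 1.52 ppm HOCl: 1.52 / 0.5058 = 3.005 ppm.
FC to add: 3.005 − 0.4 = 2.605 mg/L as Cl₂.
Cl₂ equivalent: 2.605 mg/L × 1,030,000 L = 2684 g.
Product at 74.6% available Cl: 2684 / 0.746 = 3597 g.

3.60 kg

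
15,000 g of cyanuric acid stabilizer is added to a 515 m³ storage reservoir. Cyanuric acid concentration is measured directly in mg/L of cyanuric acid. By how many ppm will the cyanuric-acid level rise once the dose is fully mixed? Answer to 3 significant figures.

29.1 ppm

Volume: 515 m³ = 515,000 L.
Rise: 15,000 g / 515,000 L × 1000 = 29.13 mg/L.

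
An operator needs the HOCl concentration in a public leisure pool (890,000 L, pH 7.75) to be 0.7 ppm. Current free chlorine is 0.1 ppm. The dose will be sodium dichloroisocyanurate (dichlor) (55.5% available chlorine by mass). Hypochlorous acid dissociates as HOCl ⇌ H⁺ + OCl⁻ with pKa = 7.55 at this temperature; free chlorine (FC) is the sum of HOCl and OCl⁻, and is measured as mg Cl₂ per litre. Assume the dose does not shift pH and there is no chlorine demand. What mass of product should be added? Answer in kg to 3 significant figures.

[OCl⁻]/[HOCl] = 10^(pH − pKa) = 10^(7.75 − 7.55) = 1.585; fraction as HOCl = 1/(1 + 1.585) = 0.3869.
Free chlorine required for 0.7 ppm HOCl: 0.7 / 0.3869 = 1.809 ppm.
FC to add: 1.809 − 0.1 = 1.709 mg/L as Cl₂.
Cl₂ equivalent: 1.709 mg/L × 890,000 L = 1521 g.
Product at 55.5% available Cl: 1521 / 0.555 = 2741 g.

2.74 kg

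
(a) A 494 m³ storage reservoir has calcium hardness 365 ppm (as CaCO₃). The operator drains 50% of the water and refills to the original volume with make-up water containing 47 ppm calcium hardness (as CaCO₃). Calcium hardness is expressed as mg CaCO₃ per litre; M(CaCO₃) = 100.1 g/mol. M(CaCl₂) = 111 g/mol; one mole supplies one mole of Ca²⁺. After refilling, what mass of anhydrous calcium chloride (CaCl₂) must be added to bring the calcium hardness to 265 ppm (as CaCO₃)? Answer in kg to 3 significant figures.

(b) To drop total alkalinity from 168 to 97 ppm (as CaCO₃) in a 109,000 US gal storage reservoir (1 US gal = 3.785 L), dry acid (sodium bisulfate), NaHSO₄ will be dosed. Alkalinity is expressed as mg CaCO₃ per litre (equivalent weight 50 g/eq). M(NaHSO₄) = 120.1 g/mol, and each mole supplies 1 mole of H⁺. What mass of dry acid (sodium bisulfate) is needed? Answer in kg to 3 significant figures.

(a) 32.3 kg; (b) 70.4 kg

(a) Volume: 494 m³ = 494,000 L.
(a) After draining 50% and refilling: 365 × 0.50 + 47 × 0.50 = 206 ppm.
(a) Deficit to target: 265 − 206 = 59 mg/L.
(a) As CaCO₃: 59 mg/L × 494,000 L = 29,150 g; ÷ 100.1 = 291.2 mol Ca²⁺.
(a) Mass: 291.2 × 111 = 32,320 g.

(b) Volume: 109,000 US gal × 3.785 L/gal = 412,565 L.
(b) Alkalinity to neutralize: (168 − 97) = 71 mg/L as CaCO₃ × 412,565 L = 29,290 g as CaCO₃.
(b) Equivalents of H⁺ required: 29,290 ÷ 50 g/eq = 585.8 eq = 585.8 mol NaHSO₄.
(b) Mass of NaHSO₄: 585.8 × 120.1 = 70,360 g.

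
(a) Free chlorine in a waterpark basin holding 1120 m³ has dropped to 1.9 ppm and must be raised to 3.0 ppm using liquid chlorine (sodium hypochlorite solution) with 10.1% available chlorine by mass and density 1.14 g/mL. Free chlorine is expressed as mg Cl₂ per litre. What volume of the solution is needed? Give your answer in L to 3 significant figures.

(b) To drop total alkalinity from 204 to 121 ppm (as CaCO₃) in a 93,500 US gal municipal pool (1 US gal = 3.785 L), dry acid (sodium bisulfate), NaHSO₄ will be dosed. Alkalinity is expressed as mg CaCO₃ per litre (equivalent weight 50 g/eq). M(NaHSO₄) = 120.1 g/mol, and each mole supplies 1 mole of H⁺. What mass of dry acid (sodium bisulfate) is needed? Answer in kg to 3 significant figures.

(a) Volume: 1120 m³ = 1,120,000 L.
(a) Chlorine deficit: 3.0 − 1.9 = 1.1 ppm = 1.1 mg/L as Cl₂.
(a) Cl₂ equivalent needed: 1.1 mg/L × 1,120,000 L = 1,232,000 mg = 1232 g.
(a) Product at 10.1% available chlorine: 1232 / 0.101 = 12,200 g.
(a) Volume at density 1.14 g/mL: 12,200 g ÷ 1.14 g/mL = 10,700 mL.

(b) Volume: 93,500 US gal × 3.785 L/gal = 353,898 L.
(b) Alkalinity to neutralize: (204 − 121) = 83 mg/L as CaCO₃ × 353,898 L = 29,370 g as CaCO₃.
(b) Equivalents of H⁺ required: 29,370 ÷ 50 g/eq = 587.5 eq = 587.5 mol NaHSO₄.
(b) Mass of NaHSO₄: 587.5 × 120.1 = 70,560 g.

(a) 10.7 L; (b) 70.6 kg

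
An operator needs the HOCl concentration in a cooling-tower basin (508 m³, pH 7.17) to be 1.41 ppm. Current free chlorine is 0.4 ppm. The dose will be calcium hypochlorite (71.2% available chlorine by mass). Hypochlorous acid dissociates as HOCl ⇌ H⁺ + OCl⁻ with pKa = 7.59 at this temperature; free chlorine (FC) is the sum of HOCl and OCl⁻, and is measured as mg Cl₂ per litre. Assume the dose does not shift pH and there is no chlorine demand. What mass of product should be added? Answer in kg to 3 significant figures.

Volume: 508 m³ = 508,000 L.
[OCl⁻]/[HOCl] = 10^(pH − pKa) = 10^(7.17 − 7.59) = 0.3802; fraction as HOCl = 1/(1 + 0.3802) = 0.7245.
Free chlorine required for 1.41 ppm HOCl: 1.41 / 0.7245 = 1.946 ppm.
FC to add: 1.946 − 0.4 = 1.546 mg/L as Cl₂.
Cl₂ equivalent: 1.546 mg/L × 508,000 L = 785.4 g.
Product at 71.2% available Cl: 785.4 / 0.712 = 1103 g.

1.10 kg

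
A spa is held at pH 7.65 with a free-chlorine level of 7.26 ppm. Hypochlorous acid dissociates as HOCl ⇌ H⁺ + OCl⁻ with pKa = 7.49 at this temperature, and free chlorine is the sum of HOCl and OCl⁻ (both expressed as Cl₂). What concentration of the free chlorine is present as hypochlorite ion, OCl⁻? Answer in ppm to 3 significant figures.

[OCl⁻]/[HOCl] = 10^(pH − pKa) = 10^(7.65 − 7.49) = 10^0.16 = 1.445.
Fraction as HOCl = 1 / (1 + 1.445) = 0.4089.
OCl⁻ = (1 − 0.4089) × 7.26 ppm = 4.291 ppm.

4.29 ppm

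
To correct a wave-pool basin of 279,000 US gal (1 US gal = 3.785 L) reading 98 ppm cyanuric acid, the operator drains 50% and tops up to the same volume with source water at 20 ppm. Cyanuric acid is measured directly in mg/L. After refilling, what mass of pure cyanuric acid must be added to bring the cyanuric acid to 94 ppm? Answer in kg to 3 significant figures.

Volume: 279,000 US gal × 3.785 L/gal = 1,056,015 L.
After draining 50% and refilling: 98 × 0.50 + 20 × 0.50 = 59 ppm.
Deficit to target: 94 − 59 = 35 mg/L.
Mass: 35 mg/L × 1,056,015 L = 36,960 g cyanuric acid.

37.0 kg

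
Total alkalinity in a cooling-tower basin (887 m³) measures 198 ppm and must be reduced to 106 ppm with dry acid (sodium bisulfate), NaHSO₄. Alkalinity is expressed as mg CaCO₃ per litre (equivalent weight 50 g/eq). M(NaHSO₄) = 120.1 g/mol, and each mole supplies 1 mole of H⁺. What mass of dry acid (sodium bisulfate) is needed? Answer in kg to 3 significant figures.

Volume: 887 m³ = 887,000 L.
Alkalinity to neutralize: (198 − 106) = 92 mg/L as CaCO₃ × 887,000 L = 81,600 g as CaCO₃.
Equivalents of H⁺ required: 81,600 ÷ 50 g/eq = 1632 eq = 1632 mol NaHSO₄.
Mass of NaHSO₄: 1632 × 120.1 = 196,000 g.

196 kg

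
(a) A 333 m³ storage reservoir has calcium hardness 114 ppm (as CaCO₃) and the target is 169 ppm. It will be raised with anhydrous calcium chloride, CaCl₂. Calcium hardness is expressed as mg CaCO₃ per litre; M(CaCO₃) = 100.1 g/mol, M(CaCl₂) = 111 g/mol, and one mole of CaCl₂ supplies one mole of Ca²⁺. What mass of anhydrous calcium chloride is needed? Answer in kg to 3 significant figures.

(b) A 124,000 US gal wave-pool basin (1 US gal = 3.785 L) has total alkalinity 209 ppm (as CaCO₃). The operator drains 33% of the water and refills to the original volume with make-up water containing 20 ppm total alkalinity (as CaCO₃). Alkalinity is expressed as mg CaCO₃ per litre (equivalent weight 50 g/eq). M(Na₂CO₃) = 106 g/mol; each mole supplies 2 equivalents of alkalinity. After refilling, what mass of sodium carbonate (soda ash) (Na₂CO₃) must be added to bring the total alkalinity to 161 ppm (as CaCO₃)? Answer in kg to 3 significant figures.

(a) Volume: 333 m³ = 333,000 L.
(a) Hardness to add: (169 − 114) = 55 mg/L as CaCO₃ × 333,000 L = 18,320 g as CaCO₃.
(a) Moles of Ca²⁺ (1 mol Ca²⁺ ≡ 1 mol CaCO₃): 18,320 / 100.1 g/mol = 183 mol.
(a) Mass of CaCl₂: 183 × 111 = 20,310 g.

(b) Volume: 124,000 US gal × 3.785 L/gal = 469,340 L.
(b) After draining 33% and refilling: 209 × 0.67 + 20 × 0.33 = 146.63 ppm.
(b) Deficit to target: 161 − 146.63 = 14.37 mg/L.
(b) As CaCO₃: 14.37 mg/L × 469,340 L = 6744 g; ÷ 50 g/eq ÷ 2 = 67.44 mol Na₂CO₃.
(b) Mass: 67.44 × 106 = 7149 g.

(a) 20.3 kg; (b) 7.15 kg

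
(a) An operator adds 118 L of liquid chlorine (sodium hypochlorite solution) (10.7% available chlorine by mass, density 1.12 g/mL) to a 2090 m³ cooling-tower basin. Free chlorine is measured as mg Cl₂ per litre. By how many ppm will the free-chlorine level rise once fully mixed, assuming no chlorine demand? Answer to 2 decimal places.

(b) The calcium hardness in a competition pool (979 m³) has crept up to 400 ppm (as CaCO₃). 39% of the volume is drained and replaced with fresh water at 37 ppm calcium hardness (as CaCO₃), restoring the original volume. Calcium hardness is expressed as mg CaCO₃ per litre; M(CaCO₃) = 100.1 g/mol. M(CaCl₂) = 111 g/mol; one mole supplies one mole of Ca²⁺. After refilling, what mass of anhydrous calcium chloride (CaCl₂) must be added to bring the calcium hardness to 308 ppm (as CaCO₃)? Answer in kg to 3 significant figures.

(a) Volume: 2090 m³ = 2,090,000 L.
(a) Mass of solution: 118 L × 1000 mL/L × 1.12 g/mL = 132,200 g.
(a) Available chlorine delivered: 132,200 g × 0.107 = 14,140 g as Cl₂.
(a) Concentration rise: 14,140 g / 2,090,000 L = 6.766 mg/L = 6.77 ppm.

(b) Volume: 979 m³ = 979,000 L.
(b) After draining 39% and refilling: 400 × 0.61 + 37 × 0.39 = 258.43 ppm.
(b) Deficit to target: 308 − 258.43 = 49.57 mg/L.
(b) As CaCO₃: 49.57 mg/L × 979,000 L = 48,530 g; ÷ 100.1 = 484.8 mol Ca²⁺.
(b) Mass: 484.8 × 111 = 53,810 g.

(a) 6.77 ppm; (b) 53.8 kg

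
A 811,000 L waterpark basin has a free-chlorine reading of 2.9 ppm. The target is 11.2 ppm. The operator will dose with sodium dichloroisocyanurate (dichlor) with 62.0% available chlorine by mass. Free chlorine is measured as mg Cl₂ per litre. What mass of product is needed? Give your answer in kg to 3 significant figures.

10.9 kg

Chlorine deficit: 11.2 − 2.9 = 8.3 ppm = 8.3 mg/L as Cl₂.
Cl₂ equivalent needed: 8.3 mg/L × 811,000 L = 6,731,000 mg = 6731 g.
Product at 62.0% available chlorine: 6731 / 0.62 = 10,860 g.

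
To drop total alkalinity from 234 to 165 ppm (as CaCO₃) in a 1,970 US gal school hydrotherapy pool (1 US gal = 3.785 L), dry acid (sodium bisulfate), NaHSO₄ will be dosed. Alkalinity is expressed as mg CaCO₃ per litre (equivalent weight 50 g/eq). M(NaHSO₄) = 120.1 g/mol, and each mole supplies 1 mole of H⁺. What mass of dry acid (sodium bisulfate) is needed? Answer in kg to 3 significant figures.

1.24 kg

Volume: 1,970 US gal × 3.785 L/gal = 7,456 L.
Alkalinity to neutralize: (234 − 165) = 69 mg/L as CaCO₃ × 7,456 L = 514.5 g as CaCO₃.
Equivalents of H⁺ required: 514.5 ÷ 50 g/eq = 10.29 eq = 10.29 mol NaHSO₄.
Mass of NaHSO₄: 10.29 × 120.1 = 1236 g.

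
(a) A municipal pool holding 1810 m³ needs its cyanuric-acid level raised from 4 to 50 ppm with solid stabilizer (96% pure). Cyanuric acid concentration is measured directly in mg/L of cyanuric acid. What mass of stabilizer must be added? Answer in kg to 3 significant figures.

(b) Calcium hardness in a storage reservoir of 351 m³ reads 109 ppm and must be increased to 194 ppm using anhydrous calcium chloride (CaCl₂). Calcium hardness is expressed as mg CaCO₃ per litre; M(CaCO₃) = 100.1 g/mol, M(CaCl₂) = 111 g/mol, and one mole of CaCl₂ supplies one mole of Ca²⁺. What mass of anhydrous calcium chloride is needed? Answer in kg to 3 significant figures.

(a) 86.7 kg; (b) 33.1 kg

(a) Volume: 1810 m³ = 1,810,000 L.
(a) CYA to add: (50 − 4) = 46 mg/L × 1,810,000 L = 83,260 g cyanuric acid.
(a) At 96% purity: 83,260 / 0.96 = 86,730 g product.

(b) Volume: 351 m³ = 351,000 L.
(b) Hardness to add: (194 − 109) = 85 mg/L as CaCO₃ × 351,000 L = 29,840 g as CaCO₃.
(b) Moles of Ca²⁺ (1 mol Ca²⁺ ≡ 1 mol CaCO₃): 29,840 / 100.1 g/mol = 298.1 mol.
(b) Mass of CaCl₂: 298.1 × 111 = 33,080 g.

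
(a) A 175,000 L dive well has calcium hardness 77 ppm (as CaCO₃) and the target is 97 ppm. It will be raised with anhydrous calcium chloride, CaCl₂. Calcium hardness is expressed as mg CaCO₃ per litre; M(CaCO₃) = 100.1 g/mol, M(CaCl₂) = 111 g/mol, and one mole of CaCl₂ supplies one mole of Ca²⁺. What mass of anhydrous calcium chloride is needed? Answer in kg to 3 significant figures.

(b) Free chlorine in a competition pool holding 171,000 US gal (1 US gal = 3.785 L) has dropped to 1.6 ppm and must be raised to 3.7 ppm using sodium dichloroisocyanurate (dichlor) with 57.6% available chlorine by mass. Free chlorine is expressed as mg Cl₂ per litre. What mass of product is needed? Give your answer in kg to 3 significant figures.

(a) Hardness to add: (97 − 77) = 20 mg/L as CaCO₃ × 175,000 L = 3500 g as CaCO₃.
(a) Moles of Ca²⁺ (1 mol Ca²⁺ ≡ 1 mol CaCO₃): 3500 / 100.1 g/mol = 34.97 mol.
(a) Mass of CaCl₂: 34.97 × 111 = 3881 g.

(b) Volume: 171,000 US gal × 3.785 L/gal = 647,235 L.
(b) Chlorine deficit: 3.7 − 1.6 = 2.1 ppm = 2.1 mg/L as Cl₂.
(b) Cl₂ equivalent needed: 2.1 mg/L × 647,235 L = 1,359,000 mg = 1359 g.
(b) Product at 57.6% available chlorine: 1359 / 0.576 = 2360 g.

(a) 3.88 kg; (b) 2.36 kg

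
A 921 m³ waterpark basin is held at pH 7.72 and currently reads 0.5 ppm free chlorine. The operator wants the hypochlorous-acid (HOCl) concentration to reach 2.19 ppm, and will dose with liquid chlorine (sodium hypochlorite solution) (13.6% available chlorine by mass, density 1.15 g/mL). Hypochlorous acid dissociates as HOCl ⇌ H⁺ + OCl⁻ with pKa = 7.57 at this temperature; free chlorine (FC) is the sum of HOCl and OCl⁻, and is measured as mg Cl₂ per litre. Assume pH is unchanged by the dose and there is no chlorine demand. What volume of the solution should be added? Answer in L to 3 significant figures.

Volume: 921 m³ = 921,000 L.
[OCl⁻]/[HOCl] = 10^(pH − pKa) = 10^(7.72 − 7.57) = 1.413; fraction as HOCl = 1/(1 + 1.413) = 0.4145.
Free chlorine required for 2.19 ppm HOCl: 2.19 / 0.4145 = 5.283 ppm.
FC to add: 5.283 − 0.5 = 4.783 mg/L as Cl₂.
Cl₂ equivalent: 4.783 mg/L × 921,000 L = 4406 g.
Product at 13.6% available Cl: 4406 / 0.136 = 32,390 g.
Volume: 32,390 g ÷ 1.15 g/mL = 28,170 mL.

28.2 L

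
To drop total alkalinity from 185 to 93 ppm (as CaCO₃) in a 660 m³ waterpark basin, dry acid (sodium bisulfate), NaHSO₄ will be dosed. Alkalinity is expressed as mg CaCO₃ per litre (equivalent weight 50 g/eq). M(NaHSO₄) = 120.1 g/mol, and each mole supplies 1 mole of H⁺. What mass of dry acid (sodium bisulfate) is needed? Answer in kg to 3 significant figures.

146 kg

Volume: 660 m³ = 660,000 L.
Alkalinity to neutralize: (185 − 93) = 92 mg/L as CaCO₃ × 660,000 L = 60,720 g as CaCO₃.
Equivalents of H⁺ required: 60,720 ÷ 50 g/eq = 1214 eq = 1214 mol NaHSO₄.
Mass of NaHSO₄: 1214 × 120.1 = 145,800 g.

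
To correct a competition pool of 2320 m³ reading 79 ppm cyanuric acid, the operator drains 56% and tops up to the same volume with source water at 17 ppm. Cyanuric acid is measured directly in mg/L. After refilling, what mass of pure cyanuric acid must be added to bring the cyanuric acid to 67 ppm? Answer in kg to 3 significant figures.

52.7 kg

Volume: 2320 m³ = 2,320,000 L.
After draining 56% and refilling: 79 × 0.44 + 17 × 0.56 = 44.28 ppm.
Deficit to target: 67 − 44.28 = 22.72 mg/L.
Mass: 22.72 mg/L × 2,320,000 L = 52,710 g cyanuric acid.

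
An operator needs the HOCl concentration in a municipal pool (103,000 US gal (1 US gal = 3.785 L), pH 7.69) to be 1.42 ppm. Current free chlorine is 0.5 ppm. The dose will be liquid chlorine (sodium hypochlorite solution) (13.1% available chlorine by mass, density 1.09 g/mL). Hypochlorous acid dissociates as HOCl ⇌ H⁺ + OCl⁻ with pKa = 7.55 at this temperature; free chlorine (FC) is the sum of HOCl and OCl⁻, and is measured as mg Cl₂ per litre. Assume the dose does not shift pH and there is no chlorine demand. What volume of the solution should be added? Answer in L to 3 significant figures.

7.86 L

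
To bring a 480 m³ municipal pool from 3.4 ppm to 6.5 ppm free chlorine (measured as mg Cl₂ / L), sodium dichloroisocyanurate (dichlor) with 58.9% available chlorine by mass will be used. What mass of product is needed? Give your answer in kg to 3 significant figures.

2.53 kg

Volume: 480 m³ = 480,000 L.
Chlorine deficit: 6.5 − 3.4 = 3.1 ppm = 3.1 mg/L as Cl₂.
Cl₂ equivalent needed: 3.1 mg/L × 480,000 L = 1,488,000 mg = 1488 g.
Product at 58.9% available chlorine: 1488 / 0.589 = 2526 g.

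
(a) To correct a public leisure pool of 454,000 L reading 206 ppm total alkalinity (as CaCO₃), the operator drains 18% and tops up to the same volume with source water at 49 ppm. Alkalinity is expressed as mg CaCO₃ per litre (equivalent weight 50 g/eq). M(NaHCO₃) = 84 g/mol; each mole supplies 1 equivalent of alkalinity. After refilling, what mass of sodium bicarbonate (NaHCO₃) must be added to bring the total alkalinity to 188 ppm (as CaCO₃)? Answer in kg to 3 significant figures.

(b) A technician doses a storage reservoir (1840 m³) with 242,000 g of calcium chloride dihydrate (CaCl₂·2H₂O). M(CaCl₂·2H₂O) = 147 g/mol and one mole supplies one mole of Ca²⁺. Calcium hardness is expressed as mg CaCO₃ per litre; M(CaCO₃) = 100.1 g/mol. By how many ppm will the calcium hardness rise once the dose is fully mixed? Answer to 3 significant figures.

(a) 7.83 kg; (b) 89.6 ppm

(a) After draining 18% and refilling: 206 × 0.82 + 49 × 0.18 = 177.74 ppm.
(a) Deficit to target: 188 − 177.74 = 10.26 mg/L.
(a) As CaCO₃: 10.26 mg/L × 454,000 L = 4658 g; ÷ 50 g/eq ÷ 1 = 93.16 mol NaHCO₃.
(a) Mass: 93.16 × 84 = 7826 g.

(b) Volume: 1840 m³ = 1,840,000 L.
(b) Moles of Ca²⁺: 242,000 g ÷ 147 g/mol = 1646 mol.
(b) As CaCO₃: 1646 mol × 100.1 g/mol = 164,800 g.
(b) Rise: 164,800 g / 1,840,000 L × 1000 = 89.56 mg/L.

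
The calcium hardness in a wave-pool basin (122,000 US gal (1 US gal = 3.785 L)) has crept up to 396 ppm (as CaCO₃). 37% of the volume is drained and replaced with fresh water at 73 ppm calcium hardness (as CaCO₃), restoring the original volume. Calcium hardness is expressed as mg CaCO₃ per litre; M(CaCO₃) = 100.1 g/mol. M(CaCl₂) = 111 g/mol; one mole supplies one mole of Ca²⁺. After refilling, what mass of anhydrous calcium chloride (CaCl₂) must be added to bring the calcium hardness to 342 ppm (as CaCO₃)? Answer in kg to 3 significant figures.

33.5 kg

Volume: 122,000 US gal × 3.785 L/gal = 461,770 L.
After draining 37% and refilling: 396 × 0.63 + 73 × 0.37 = 276.49 ppm.
Deficit to target: 342 − 276.49 = 65.51 mg/L.
As CaCO₃: 65.51 mg/L × 461,770 L = 30,250 g; ÷ 100.1 = 302.2 mol Ca²⁺.
Mass: 302.2 × 111 = 33,540 g.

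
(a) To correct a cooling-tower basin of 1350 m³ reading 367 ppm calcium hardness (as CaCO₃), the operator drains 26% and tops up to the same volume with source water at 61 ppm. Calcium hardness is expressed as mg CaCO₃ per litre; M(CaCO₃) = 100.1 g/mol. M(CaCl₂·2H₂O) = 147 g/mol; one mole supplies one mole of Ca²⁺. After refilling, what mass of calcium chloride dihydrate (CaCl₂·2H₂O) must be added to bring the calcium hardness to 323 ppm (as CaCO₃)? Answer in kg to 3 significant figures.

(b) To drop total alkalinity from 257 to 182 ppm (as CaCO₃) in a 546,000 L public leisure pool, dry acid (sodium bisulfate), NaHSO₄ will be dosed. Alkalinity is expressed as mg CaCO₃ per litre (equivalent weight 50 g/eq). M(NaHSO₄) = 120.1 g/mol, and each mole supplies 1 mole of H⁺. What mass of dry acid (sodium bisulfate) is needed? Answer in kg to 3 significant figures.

(a) Volume: 1350 m³ = 1,350,000 L.
(a) After draining 26% and refilling: 367 × 0.74 + 61 × 0.26 = 287.44 ppm.
(a) Deficit to target: 323 − 287.44 = 35.56 mg/L.
(a) As CaCO₃: 35.56 mg/L × 1,350,000 L = 48,010 g; ÷ 100.1 = 479.6 mol Ca²⁺.
(a) Mass: 479.6 × 147 = 70,500 g.

(b) Alkalinity to neutralize: (257 − 182) = 75 mg/L as CaCO₃ × 546,000 L = 40,950 g as CaCO₃.
(b) Equivalents of H⁺ required: 40,950 ÷ 50 g/eq = 819 eq = 819 mol NaHSO₄.
(b) Mass of NaHSO₄: 819 × 120.1 = 98,360 g.

(a) 70.5 kg; (b) 98.4 kg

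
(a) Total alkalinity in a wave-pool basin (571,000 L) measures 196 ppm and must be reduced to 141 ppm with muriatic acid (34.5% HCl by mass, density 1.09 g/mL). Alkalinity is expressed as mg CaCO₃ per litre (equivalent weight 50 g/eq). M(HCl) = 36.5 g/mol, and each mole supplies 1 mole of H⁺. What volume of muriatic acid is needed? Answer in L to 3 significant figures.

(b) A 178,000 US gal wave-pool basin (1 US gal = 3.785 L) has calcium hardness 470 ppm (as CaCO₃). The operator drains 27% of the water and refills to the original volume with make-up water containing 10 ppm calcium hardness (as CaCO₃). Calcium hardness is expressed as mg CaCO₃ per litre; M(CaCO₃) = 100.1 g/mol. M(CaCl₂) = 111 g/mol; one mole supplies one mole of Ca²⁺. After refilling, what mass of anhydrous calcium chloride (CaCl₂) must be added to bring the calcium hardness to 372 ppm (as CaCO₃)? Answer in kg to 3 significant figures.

(a) 61.0 L; (b) 19.6 kg

(a) Alkalinity to neutralize: (196 − 141) = 55 mg/L as CaCO₃ × 571,000 L = 31,400 g as CaCO₃.
(a) Equivalents of H⁺ required: 31,400 ÷ 50 g/eq = 628.1 eq = 628.1 mol HCl.
(a) Mass of HCl: 628.1 × 36.5 = 22,930 g.
(a) Mass of 34.5% solution: 22,930 / 0.345 = 66,450 g.
(a) Volume: 66,450 g ÷ 1.09 g/mL = 60,960 mL.

(b) Volume: 178,000 US gal × 3.785 L/gal = 673,730 L.
(b) After draining 27% and refilling: 470 × 0.73 + 10 × 0.27 = 345.8 ppm.
(b) Deficit to target: 372 − 345.8 = 26.2 mg/L.
(b) As CaCO₃: 26.2 mg/L × 673,730 L = 17,650 g; ÷ 100.1 = 176.3 mol Ca²⁺.
(b) Mass: 176.3 × 111 = 19,570 g.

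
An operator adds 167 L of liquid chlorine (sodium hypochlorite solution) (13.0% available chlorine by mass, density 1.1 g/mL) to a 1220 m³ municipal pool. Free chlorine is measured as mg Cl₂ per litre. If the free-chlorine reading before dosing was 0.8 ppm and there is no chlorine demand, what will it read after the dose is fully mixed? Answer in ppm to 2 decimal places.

Volume: 1220 m³ = 1,220,000 L.
Mass of solution: 167 L × 1000 mL/L × 1.1 g/mL = 183,700 g.
Available chlorine delivered: 183,700 g × 0.13 = 23,880 g as Cl₂.
Concentration rise: 23,880 g / 1,220,000 L = 19.57 mg/L = 19.57 ppm.
Final FC: 0.8 + 19.57 = 20.37 ppm.

20.37 ppm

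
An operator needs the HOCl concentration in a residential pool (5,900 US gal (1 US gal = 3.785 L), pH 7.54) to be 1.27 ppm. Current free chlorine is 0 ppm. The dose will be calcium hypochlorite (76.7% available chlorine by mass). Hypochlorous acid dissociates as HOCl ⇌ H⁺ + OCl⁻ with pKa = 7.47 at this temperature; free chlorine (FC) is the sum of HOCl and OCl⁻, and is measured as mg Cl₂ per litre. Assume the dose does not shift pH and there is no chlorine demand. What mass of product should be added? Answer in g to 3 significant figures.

80.4 g

Volume: 5,900 US gal × 3.785 L/gal = 22,332 L.
[OCl⁻]/[HOCl] = 10^(pH − pKa) = 10^(7.54 − 7.47) = 1.175; fraction as HOCl = 1/(1 + 1.175) = 0.4598.
Free chlorine required for 1.27 ppm HOCl: 1.27 / 0.4598 = 2.762 ppm.
FC to add: 2.762 − 0 = 2.762 mg/L as Cl₂.
Cl₂ equivalent: 2.762 mg/L × 22,332 L = 61.68 g.
Product at 76.7% available Cl: 61.68 / 0.767 = 80.42 g.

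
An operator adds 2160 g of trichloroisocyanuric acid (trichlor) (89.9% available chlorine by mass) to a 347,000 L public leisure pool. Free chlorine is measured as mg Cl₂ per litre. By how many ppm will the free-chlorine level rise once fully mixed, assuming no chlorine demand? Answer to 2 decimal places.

5.60 ppm

Available chlorine delivered: 2160 g × 0.899 = 1942 g as Cl₂.
Concentration rise: 1942 g / 347,000 L = 5.596 mg/L = 5.60 ppm.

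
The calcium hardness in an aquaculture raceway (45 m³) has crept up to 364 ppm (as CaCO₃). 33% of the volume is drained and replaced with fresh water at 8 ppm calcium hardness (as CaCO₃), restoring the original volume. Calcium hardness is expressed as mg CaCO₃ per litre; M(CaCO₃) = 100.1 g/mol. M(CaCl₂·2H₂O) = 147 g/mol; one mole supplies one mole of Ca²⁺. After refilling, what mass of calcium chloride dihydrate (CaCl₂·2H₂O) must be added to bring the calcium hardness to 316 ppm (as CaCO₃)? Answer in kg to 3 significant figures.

Volume: 45 m³ = 45,000 L.
After draining 33% and refilling: 364 × 0.67 + 8 × 0.33 = 246.52 ppm.
Deficit to target: 316 − 246.52 = 69.48 mg/L.
As CaCO₃: 69.48 mg/L × 45,000 L = 3127 g; ÷ 100.1 = 31.23 mol Ca²⁺.
Mass: 31.23 × 147 = 4592 g.

4.59 kg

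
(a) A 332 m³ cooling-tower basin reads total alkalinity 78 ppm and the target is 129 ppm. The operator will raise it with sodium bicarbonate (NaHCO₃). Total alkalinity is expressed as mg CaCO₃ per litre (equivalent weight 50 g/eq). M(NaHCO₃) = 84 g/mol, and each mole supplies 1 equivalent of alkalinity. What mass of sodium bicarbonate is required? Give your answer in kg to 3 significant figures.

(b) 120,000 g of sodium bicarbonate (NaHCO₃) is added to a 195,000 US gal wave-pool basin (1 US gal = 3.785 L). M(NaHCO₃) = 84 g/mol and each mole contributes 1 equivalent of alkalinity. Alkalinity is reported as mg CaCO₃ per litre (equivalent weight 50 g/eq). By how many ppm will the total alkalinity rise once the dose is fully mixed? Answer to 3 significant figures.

(a) 28.4 kg; (b) 96.8 ppm

(a) Volume: 332 m³ = 332,000 L.
(a) Alkalinity to add: (129 − 78) = 51 mg/L as CaCO₃ × 332,000 L = 16,930 g as CaCO₃.
(a) Equivalents: 16,930 g ÷ 50 g/eq = 338.6 eq.
(a) NaHCO₃ supplies 1 eq per mole → 338.6 mol.
(a) Mass: 338.6 mol × 84 g/mol = 28,450 g.

(b) Volume: 195,000 US gal × 3.785 L/gal = 738,075 L.
(b) Moles of NaHCO₃: 120,000 g ÷ 84 g/mol = 1429 mol → 1429 eq of alkalinity.
(b) As CaCO₃: 1429 eq × 50 g/eq = 71,430 g.
(b) Rise: 71,430 g / 738,075 L × 1000 = 96.78 mg/L.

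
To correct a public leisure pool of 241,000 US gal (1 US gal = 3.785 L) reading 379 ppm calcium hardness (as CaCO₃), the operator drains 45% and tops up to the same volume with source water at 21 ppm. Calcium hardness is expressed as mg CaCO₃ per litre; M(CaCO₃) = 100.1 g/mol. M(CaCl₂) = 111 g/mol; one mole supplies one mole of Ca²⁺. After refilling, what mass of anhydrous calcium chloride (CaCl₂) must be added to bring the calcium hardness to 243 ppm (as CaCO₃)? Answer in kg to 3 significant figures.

Volume: 241,000 US gal × 3.785 L/gal = 912,185 L.
After draining 45% and refilling: 379 × 0.55 + 21 × 0.45 = 217.9 ppm.
Deficit to target: 243 − 217.9 = 25.1 mg/L.
As CaCO₃: 25.1 mg/L × 912,185 L = 22,900 g; ÷ 100.1 = 228.7 mol Ca²⁺.
Mass: 228.7 × 111 = 25,390 g.

25.4 kg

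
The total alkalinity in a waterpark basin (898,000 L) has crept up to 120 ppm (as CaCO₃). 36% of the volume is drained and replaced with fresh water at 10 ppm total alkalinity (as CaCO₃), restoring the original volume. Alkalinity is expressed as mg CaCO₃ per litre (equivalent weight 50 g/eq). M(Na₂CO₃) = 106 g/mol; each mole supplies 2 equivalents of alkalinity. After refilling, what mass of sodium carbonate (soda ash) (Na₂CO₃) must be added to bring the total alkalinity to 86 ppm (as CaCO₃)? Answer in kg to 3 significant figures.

5.33 kg

After draining 36% and refilling: 120 × 0.64 + 10 × 0.36 = 80.4 ppm.
Deficit to target: 86 − 80.4 = 5.6 mg/L.
As CaCO₃: 5.6 mg/L × 898,000 L = 5029 g; ÷ 50 g/eq ÷ 2 = 50.29 mol Na₂CO₃.
Mass: 50.29 × 106 = 5331 g.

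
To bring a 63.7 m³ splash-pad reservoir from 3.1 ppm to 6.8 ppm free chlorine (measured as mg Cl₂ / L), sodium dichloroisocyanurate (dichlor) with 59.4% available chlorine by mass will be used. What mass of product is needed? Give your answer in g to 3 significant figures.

397 g

Volume: 63.7 m³ = 63,700 L.
Chlorine deficit: 6.8 − 3.1 = 3.7 ppm = 3.7 mg/L as Cl₂.
Cl₂ equivalent needed: 3.7 mg/L × 63,700 L = 235,700 mg = 235.7 g.
Product at 59.4% available chlorine: 235.7 / 0.594 = 396.8 g.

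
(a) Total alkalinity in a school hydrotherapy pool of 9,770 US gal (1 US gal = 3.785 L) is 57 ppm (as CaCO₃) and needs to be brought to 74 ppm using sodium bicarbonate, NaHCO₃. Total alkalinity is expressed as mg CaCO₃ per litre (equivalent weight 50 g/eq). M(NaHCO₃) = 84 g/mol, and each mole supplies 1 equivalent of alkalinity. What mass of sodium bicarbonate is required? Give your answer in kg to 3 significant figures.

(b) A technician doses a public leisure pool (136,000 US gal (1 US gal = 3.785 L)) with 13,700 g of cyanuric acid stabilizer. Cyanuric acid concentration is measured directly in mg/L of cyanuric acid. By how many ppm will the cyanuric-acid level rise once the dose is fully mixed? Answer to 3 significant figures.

(a) Volume: 9,770 US gal × 3.785 L/gal = 36,979 L.
(a) Alkalinity to add: (74 − 57) = 17 mg/L as CaCO₃ × 36,979 L = 628.7 g as CaCO₃.
(a) Equivalents: 628.7 g ÷ 50 g/eq = 12.57 eq.
(a) NaHCO₃ supplies 1 eq per mole → 12.57 mol.
(a) Mass: 12.57 mol × 84 g/mol = 1056 g.

(b) Volume: 136,000 US gal × 3.785 L/gal = 514,760 L.
(b) Rise: 13,700 g / 514,760 L × 1000 = 26.61 mg/L.

(a) 1.06 kg; (b) 26.6 ppm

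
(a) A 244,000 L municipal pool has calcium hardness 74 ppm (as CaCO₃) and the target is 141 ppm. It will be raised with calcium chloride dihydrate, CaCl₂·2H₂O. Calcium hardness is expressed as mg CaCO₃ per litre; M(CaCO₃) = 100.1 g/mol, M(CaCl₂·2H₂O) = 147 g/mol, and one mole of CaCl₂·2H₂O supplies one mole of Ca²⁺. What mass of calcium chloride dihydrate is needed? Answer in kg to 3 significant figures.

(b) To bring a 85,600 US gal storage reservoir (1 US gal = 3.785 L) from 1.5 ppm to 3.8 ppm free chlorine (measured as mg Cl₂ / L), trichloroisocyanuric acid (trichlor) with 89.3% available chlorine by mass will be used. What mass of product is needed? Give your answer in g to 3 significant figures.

(a) Hardness to add: (141 − 74) = 67 mg/L as CaCO₃ × 244,000 L = 16,350 g as CaCO₃.
(a) Moles of Ca²⁺ (1 mol Ca²⁺ ≡ 1 mol CaCO₃): 16,350 / 100.1 g/mol = 163.3 mol.
(a) Mass of CaCl₂·2H₂O: 163.3 × 147 = 24,010 g.

(b) Volume: 85,600 US gal × 3.785 L/gal = 323,996 L.
(b) Chlorine deficit: 3.8 − 1.5 = 2.3 ppm = 2.3 mg/L as Cl₂.
(b) Cl₂ equivalent needed: 2.3 mg/L × 323,996 L = 745,200 mg = 745.2 g.
(b) Product at 89.3% available chlorine: 745.2 / 0.893 = 834.5 g.

(a) 24.0 kg; (b) 834 g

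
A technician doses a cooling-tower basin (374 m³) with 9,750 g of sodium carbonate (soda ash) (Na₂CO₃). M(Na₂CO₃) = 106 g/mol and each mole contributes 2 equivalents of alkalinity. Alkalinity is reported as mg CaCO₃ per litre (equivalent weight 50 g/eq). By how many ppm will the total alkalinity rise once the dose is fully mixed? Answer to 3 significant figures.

24.6 ppm

Volume: 374 m³ = 374,000 L.
Moles of Na₂CO₃: 9,750 g ÷ 106 g/mol = 91.98 mol → 184 eq of alkalinity.
As CaCO₃: 184 eq × 50 g/eq = 9198 g.
Rise: 9198 g / 374,000 L × 1000 = 24.59 mg/L.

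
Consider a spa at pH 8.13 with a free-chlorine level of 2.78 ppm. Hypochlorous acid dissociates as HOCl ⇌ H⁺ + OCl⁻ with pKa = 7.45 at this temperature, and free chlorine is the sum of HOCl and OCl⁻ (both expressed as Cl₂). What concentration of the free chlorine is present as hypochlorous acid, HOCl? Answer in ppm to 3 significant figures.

0.480 ppm

[OCl⁻]/[HOCl] = 10^(pH − pKa) = 10^(8.13 − 7.45) = 10^0.68 = 4.786.
Fraction as HOCl = 1 / (1 + 4.786) = 0.1728.
HOCl = 0.1728 × 2.78 ppm = 0.4804 ppm.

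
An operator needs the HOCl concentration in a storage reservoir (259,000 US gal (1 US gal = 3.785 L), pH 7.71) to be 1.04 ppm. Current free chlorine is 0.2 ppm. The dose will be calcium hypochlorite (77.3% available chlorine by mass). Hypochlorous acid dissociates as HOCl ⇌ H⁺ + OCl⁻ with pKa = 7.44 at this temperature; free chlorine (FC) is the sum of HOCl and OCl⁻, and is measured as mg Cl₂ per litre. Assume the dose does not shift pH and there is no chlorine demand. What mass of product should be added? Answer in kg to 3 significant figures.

3.52 kg

Volume: 259,000 US gal × 3.785 L/gal = 980,315 L.
[OCl⁻]/[HOCl] = 10^(pH − pKa) = 10^(7.71 − 7.44) = 1.862; fraction as HOCl = 1/(1 + 1.862) = 0.3494.
Free chlorine required for 1.04 ppm HOCl: 1.04 / 0.3494 = 2.977 ppm.
FC to add: 2.977 − 0.2 = 2.777 mg/L as Cl₂.
Cl₂ equivalent: 2.777 mg/L × 980,315 L = 2722 g.
Product at 77.3% available Cl: 2722 / 0.773 = 3521 g.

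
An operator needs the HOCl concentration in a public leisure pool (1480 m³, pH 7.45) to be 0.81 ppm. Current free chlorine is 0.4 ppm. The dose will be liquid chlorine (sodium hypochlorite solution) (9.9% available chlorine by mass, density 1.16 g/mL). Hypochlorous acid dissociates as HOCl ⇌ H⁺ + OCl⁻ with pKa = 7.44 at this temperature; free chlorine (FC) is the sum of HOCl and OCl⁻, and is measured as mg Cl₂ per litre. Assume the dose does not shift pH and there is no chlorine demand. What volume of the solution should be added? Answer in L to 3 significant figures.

Volume: 1480 m³ = 1,480,000 L.
[OCl⁻]/[HOCl] = 10^(pH − pKa) = 10^(7.45 − 7.44) = 1.023; fraction as HOCl = 1/(1 + 1.023) = 0.4942.
Free chlorine required for 0.81 ppm HOCl: 0.81 / 0.4942 = 1.639 ppm.
FC to add: 1.639 − 0.4 = 1.239 mg/L as Cl₂.
Cl₂ equivalent: 1.239 mg/L × 1,480,000 L = 1834 g.
Product at 9.9% available Cl: 1834 / 0.099 = 18,520 g.
Volume: 18,520 g ÷ 1.16 g/mL = 15,970 mL.

16.0 L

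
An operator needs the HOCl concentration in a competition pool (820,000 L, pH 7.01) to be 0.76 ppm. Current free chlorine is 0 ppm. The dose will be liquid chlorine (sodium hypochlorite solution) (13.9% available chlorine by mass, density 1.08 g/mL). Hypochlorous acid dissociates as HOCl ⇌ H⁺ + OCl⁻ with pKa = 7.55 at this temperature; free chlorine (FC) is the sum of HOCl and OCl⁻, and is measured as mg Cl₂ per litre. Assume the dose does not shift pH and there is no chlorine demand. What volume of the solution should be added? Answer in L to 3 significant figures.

5.35 L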